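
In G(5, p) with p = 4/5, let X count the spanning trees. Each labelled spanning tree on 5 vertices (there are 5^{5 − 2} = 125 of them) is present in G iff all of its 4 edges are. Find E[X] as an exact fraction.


K_5 has 5^{5 − 2} = 125 labelled spanning trees.
For each such spanning tree H, let X_H = 1 if all 4 edges of H are present in G. Then P[X_H = 1] = p^{4} = (4/5)^{4} = 256/625.
By linearity of expectation: E[X] = Σ_H E[X_H] = 125 · p^{4} = 125 · 256/625 = 256/5.
Numerically: E[X] ≈ 51.2.

E[X] = 125 · (4/5)^{4} = 256/5 ≈ 51.2.


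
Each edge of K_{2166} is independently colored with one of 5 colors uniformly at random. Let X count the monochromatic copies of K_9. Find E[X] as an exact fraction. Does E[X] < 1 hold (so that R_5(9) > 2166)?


E[X] = C(2166, 9) · 5^{1 − 36} = 2844037944203015677277940 · 5^{−35} = 2844037944203015677277940/2910383045673370361328125.
As a reduced fraction: E[X] = 568807588840603135455588/582076609134674072265625 ≈ 0.977204.
Is E[X] < 1? YES.
Since E[X] < 1, there exists a 5-coloring of K_{2166} with no monochromatic K_9; hence R_5(9) > 2166.

E[X] = 568807588840603135455588/582076609134674072265625 ≈ 0.977204; E[X] < 1, so R_5(9) > 2166.


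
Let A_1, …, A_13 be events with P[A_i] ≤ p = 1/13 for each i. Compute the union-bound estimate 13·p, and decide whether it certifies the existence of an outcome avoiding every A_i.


Union bound: P[∪_{i=1}^{13} A_i] ≤ Σ_i P[A_i] ≤ 13·p = 13·(1/13) = 1.
Numerically: 1 ≈ 1.000000.
Is 1 < 1? NO.
Since the bound 1 is ≥ 1, the union bound is uninformative here; it does NOT by itself certify existence.

13·p = 1 ≈ 1.000000; existence NOT certified by the union bound.


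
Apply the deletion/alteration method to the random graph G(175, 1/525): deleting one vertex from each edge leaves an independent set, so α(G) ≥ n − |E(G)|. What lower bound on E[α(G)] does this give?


E[|E(G)|] = C(175, 2)·p = 15225 · (1/525) = 29.
E[α(G)] ≥ n − E[|E(G)|] = 175 − 29 = 146.
Numerically: ≈ 146.0000.
(This is only a lower bound; the true E[α(G)] may be larger.)

E[α(G)] ≥ 146 ≈ 146.0000.


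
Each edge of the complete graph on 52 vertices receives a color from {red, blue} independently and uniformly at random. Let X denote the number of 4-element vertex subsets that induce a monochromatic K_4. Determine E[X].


Let X = Σ_S X_S over the C(52, 4) = 270725 subsets S of size 4, where X_S = 1 if the K_4 on S is monochromatic.
For a fixed S, the K_4 on S has C(4, 2) = 6 edges. P[all 6 edges red] = (1/2)^6, and likewise for blue, so P[monochromatic] = 2·(1/2)^6 = 2^{1 − 6} = 1/32.
By linearity: E[X] = C(52, 4) · 2^{1 − 6} = 270725 · 1/32 = 270725/32.
Numerically: E[X] ≈ 8460.15625.

E[X] = C(52,4)·2^(1−C(4,2)) = 270725/32 ≈ 8460.15625.


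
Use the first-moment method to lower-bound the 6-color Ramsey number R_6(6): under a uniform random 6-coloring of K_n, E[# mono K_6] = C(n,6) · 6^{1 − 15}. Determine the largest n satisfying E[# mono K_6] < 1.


We need C(n, 6) · 6^{1 − 15} < 1, i.e. C(n, 6) < 6^{15 − 1} = 78364164096.
Check values of n near the boundary:
  n = 197: C(197, 6) = 75176946208; 75176946208 < 78364164096? YES
  n = 198: C(198, 6) = 77526225777; 77526225777 < 78364164096? YES
  n = 199: C(199, 6) = 79936367511; 79936367511 < 78364164096? NO
  n = 200: C(200, 6) = 82408626300; 82408626300 < 78364164096? NO
  n = 201: C(201, 6) = 84944276340; 84944276340 < 78364164096? NO
The largest n with C(n, 6) < 78364164096 is n = 198 (where E[X] = 25842075259/26121388032 ≈ 0.9893). Hence R_6(6) > 198, i.e. R_6(6) ≥ 199.

Largest n = 198; hence R_6(6) > 198.


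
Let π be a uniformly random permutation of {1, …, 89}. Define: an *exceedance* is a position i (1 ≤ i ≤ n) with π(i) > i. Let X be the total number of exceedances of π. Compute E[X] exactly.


Write X = Σ_{i=1}^{89} X_i, where X_i = 1_{π(i) > i}.
For each fixed i, π(i) is uniform over {1, …, 89} (marginal of a uniform permutation), so P[π(i) > i] = (n − i)/n. Summing: Σ_{i=1}^{89} (n − i)/n = (0 + 1 + … + 88)/89 = 89(89 − 1)/(2·89) = (89 − 1)/2.
Hence E[X] = Σ_{i=1}^{89} (89 − i)/89 = 44 ≈ 44.0000.

E[X] = 44 = 44.0000.


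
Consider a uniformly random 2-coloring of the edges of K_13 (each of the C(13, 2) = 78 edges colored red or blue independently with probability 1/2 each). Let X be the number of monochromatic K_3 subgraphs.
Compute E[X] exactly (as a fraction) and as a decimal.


Let X = Σ_S X_S over the C(13, 3) = 286 subsets S of size 3, where X_S = 1 if the K_3 on S is monochromatic.
For a fixed S, the K_3 on S has C(3, 2) = 3 edges. P[all 3 edges red] = (1/2)^3, and likewise for blue, so P[monochromatic] = 2·(1/2)^3 = 2^{1 − 3} = 1/4.
By linearity of expectation: E[X] = C(13, 3) · 2^{1 − 3} = 286 · 1/4 = 143/2.
Numerically: E[X] ≈ 71.50000.

E[X] = C(13,3)·2^(1−C(3,2)) = 143/2 ≈ 71.50000.


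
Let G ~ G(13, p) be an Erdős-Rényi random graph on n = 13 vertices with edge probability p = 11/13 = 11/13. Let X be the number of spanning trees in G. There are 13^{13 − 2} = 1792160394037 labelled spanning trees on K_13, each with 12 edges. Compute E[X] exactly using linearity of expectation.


K_13 has 13^{13 − 2} = 1792160394037 labelled spanning trees.
For each such spanning tree H, let X_H = 1 if all 12 edges of H are present in G. Then P[X_H = 1] = p^{12} = (11/13)^{12} = 3138428376721/23298085122481.
Summing the indicators: E[X] = Σ_H E[X_H] = 1792160394037 · p^{12} = 1792160394037 · 3138428376721/23298085122481 = 3138428376721/13.
Numerically: E[X] ≈ 2.4142e+11.

E[X] = 1792160394037 · (11/13)^{12} = 3138428376721/13 ≈ 2.4142e+11.


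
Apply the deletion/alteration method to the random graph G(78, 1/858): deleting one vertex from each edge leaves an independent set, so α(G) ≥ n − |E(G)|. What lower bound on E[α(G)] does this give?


E[|E(G)|] = C(78, 2)·p = 3003 · (1/858) = 7/2.
E[α(G)] ≥ n − E[|E(G)|] = 78 − 7/2 = 149/2.
Numerically: ≈ 74.500000.
(This is only a lower bound; the true E[α(G)] may be larger.)

E[α(G)] ≥ 149/2 ≈ 74.500000.


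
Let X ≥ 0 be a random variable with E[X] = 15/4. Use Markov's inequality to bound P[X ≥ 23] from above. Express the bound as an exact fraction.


μ = E[X] = 15/4, a = 23.
Markov: P[X ≥ 23] ≤ μ/a = (15/4)/23 = 15/92.
Numerically: ≈ 0.163043.
(Since a = 23 > μ = 3.750000, the bound 15/92 is < 1 and informative.)

P[X ≥ 23] ≤ 15/92 ≈ 0.163043.


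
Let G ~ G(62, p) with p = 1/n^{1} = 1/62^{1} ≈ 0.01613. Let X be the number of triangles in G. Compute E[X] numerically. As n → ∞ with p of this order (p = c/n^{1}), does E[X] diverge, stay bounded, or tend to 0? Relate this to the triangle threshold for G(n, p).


Number of potential triangles: C(62, 3) = 37820.
Each occurs with probability p³ ≈ (0.01613)³ ≈ 4.195898e-06.
By linearity: E[X] = C(62, 3)·p³ ≈ 37820 · 4.195898e-06 ≈ 0.1587.
Here α = 1, so p = 1/n is exactly at the triangle threshold p ~ 1/n. Asymptotically E[X] → c³/6 = 1³/6 = 1/6 ≈ 0.1667, a bounded constant. In this regime the triangle count is asymptotically Poisson(c³/6).

E[X] ≈ 0.1587; in regime p = Θ(1/n^{1}) E[X] stays bounded (at the triangle threshold p ~ 1/n).


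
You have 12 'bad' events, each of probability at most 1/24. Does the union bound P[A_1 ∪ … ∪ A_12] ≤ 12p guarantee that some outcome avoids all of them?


Union bound: P[∪_{i=1}^{12} A_i] ≤ Σ_i P[A_i] ≤ 12·p = 12·(1/24) = 1/2.
Numerically: 1/2 ≈ 0.500.
Is 1/2 < 1? YES.
Since P[∪ A_i] ≤ 1/2 < 1, the complement has P[∩ A_i^c] ≥ 1 − 1/2 = 1/2 > 0, so some outcome avoids every A_i.

12·p = 1/2 ≈ 0.500; existence CERTIFIED by the union bound.


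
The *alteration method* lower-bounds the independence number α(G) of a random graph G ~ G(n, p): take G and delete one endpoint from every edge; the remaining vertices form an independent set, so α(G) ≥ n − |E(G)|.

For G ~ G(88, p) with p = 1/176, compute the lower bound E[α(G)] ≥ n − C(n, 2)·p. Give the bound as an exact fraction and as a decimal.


E[|E(G)|] = C(88, 2)·p = 3828 · (1/176) = 87/4.
E[α(G)] ≥ n − E[|E(G)|] = 88 − 87/4 = 265/4.
Numerically: ≈ 66.25000.
(This is only a lower bound; the true E[α(G)] may be larger.)

E[α(G)] ≥ 265/4 ≈ 66.25000.


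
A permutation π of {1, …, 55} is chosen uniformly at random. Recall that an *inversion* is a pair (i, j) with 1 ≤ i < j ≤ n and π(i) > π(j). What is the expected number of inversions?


Write X = Σ X_I over the C(55, 2) = 1485 pairs i < j, with X_I the indicator of one inversion.
There are 1485 indicators.
For each fixed pair i < j, the values π(i) and π(j) are two distinct elements of {1, …, 55} in uniformly random order; by symmetry P[π(i) > π(j)] = 1/2.
By linearity: E[X] = 1485 · (1/2) = C(55, 2) · (1/2) = 1485/2 = 1485/2 ≈ 742.5000.

E[X] = 1485/2 = 742.5000.


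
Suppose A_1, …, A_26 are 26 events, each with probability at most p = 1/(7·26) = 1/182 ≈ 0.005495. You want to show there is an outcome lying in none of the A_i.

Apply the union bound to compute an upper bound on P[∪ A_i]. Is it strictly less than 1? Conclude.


Union bound: P[∪_{i=1}^{26} A_i] ≤ Σ_i P[A_i] ≤ 26·p = 26·(1/182) = 1/7.
Numerically: 1/7 ≈ 0.142857.
Is 1/7 < 1? YES.
Since P[∪ A_i] ≤ 1/7 < 1, the complement has P[∩ A_i^c] ≥ 1 − 1/7 = 6/7 > 0, so some outcome avoids every A_i.

26·p = 1/7 ≈ 0.142857; existence CERTIFIED by the union bound.


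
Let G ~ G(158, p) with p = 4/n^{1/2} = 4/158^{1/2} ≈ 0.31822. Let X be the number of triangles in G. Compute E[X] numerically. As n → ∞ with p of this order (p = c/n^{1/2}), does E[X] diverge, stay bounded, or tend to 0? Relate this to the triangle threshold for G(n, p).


Number of potential triangles: C(158, 3) = 644956.
Each occurs with probability p³ ≈ (0.31822)³ ≈ 3.2225105e-02.
By linearity: E[X] = C(158, 3)·p³ ≈ 644956 · 3.2225105e-02 ≈ 20783.77494.
Since α = 1/2 < 1, p = c/n^{1/2} ≫ 1/n is above the triangle threshold p ~ 1/n. Asymptotically E[X] ~ (c³/6)·n^{3(1−α)} = (4³/6)·n^{1.5} → ∞; triangles are abundant w.h.p.

E[X] ≈ 20783.77494; in regime p = Θ(1/n^{1/2}) E[X] diverges (above the triangle threshold p ~ 1/n).


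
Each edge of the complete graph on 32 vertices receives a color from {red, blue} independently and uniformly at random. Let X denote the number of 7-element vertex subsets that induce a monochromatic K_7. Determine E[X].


Let X = Σ_S X_S over the C(32, 7) = 3365856 subsets S of size 7, where X_S = 1 if the K_7 on S is monochromatic.
For a fixed S, the K_7 on S has C(7, 2) = 21 edges. P[all 21 edges red] = (1/2)^21, and likewise for blue, so P[monochromatic] = 2·(1/2)^21 = 2^{1 − 21} = 1/1048576.
By linearity of expectation: E[X] = C(32, 7) · 2^{1 − 21} = 3365856 · 1/1048576 = 105183/32768.
Numerically: E[X] ≈ 3.210.

E[X] = C(32,7)·2^(1−C(7,2)) = 105183/32768 ≈ 3.210.


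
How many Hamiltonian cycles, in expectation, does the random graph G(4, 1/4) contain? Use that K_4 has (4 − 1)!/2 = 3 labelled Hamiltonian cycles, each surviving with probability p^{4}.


K_4 has (4 − 1)!/2 = 3 labelled Hamiltonian cycles.
For each such Hamiltonian cycle H, let X_H = 1 if all 4 edges of H are present in G. Then P[X_H = 1] = p^{4} = (1/4)^{4} = 1/256.
By linearity: E[X] = Σ_H E[X_H] = 3 · p^{4} = 3 · 1/256 = 3/256.
Numerically: E[X] ≈ 0.0117188.

E[X] = 3 · (1/4)^{4} = 3/256 ≈ 0.0117188.


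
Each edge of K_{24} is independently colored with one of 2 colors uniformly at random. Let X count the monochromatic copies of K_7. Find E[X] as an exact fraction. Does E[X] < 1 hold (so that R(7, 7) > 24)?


E[X] = C(24, 7) · 2^{1 − 21} = 346104 · 2^{−20} = 346104/1048576.
As a reduced fraction: E[X] = 43263/131072 ≈ 0.330070.
Is E[X] < 1? YES.
Since E[X] < 1, there exists a 2-coloring of K_{24} with no monochromatic K_7; hence R(7, 7) > 24.

E[X] = 43263/131072 ≈ 0.330070; E[X] < 1, so R(7, 7) > 24.


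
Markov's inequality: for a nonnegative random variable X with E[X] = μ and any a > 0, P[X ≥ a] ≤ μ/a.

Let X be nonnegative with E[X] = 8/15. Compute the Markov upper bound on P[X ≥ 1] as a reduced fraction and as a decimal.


μ = E[X] = 8/15, a = 1.
Markov: P[X ≥ 1] ≤ μ/a = (8/15)/1 = 8/15.
Numerically: ≈ 0.533.
(Since a = 1 > μ = 0.533, the bound 8/15 is < 1 and informative.)

P[X ≥ 1] ≤ 8/15 ≈ 0.533.


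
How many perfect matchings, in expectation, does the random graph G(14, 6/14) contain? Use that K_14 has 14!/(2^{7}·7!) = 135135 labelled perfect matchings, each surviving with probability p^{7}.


K_14 has 14!/(2^{7}·7!) = 135135 labelled perfect matchings.
For each such perfect matching H, let X_H = 1 if all 7 edges of H are present in G. Then P[X_H = 1] = p^{7} = (3/7)^{7} = 2187/823543.
By linearity: E[X] = Σ_H E[X_H] = 135135 · p^{7} = 135135 · 2187/823543 = 42220035/117649.
Numerically: E[X] ≈ 358.86.

E[X] = 135135 · (3/7)^{7} = 42220035/117649 ≈ 358.86.


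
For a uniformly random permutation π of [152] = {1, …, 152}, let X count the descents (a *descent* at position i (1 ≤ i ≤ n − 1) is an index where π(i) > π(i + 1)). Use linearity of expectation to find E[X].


Write X = Σ X_I over i = 1, …, 151, with X_I the indicator of one descent.
There are 151 indicators.
For each fixed i, the pair (π(i), π(i+1)) is a uniformly random ordered pair of distinct values from {1, …, 152}; by symmetry P[π(i) > π(i+1)] = 1/2.
By linearity: E[X] = 151 · (1/2) = (152 − 1) · (1/2) = 151/2 ≈ 75.500000.

E[X] = 151/2 = 75.500000.


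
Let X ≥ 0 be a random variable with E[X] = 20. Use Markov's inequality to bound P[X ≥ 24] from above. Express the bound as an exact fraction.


μ = E[X] = 20, a = 24.
Markov: P[X ≥ 24] ≤ μ/a = (20)/24 = 5/6.
Numerically: ≈ 0.833333.
(Since a = 24 > μ = 20.000000, the bound 5/6 is < 1 and informative.)

P[X ≥ 24] ≤ 5/6 ≈ 0.833333.


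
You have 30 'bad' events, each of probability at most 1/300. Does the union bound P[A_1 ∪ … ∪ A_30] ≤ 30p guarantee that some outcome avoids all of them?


Union bound: P[∪_{i=1}^{30} A_i] ≤ Σ_i P[A_i] ≤ 30·p = 30·(1/300) = 1/10.
Numerically: 1/10 ≈ 0.100000.
Is 1/10 < 1? YES.
Since P[∪ A_i] ≤ 1/10 < 1, the complement has P[∩ A_i^c] ≥ 1 − 1/10 = 9/10 > 0, so some outcome avoids every A_i.

30·p = 1/10 ≈ 0.100000; existence CERTIFIED by the union bound.


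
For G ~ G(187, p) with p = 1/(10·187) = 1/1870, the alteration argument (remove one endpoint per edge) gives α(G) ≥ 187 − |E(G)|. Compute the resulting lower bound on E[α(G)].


E[|E(G)|] = C(187, 2)·p = 17391 · (1/1870) = 93/10.
E[α(G)] ≥ n − E[|E(G)|] = 187 − 93/10 = 1777/10.
Numerically: ≈ 177.7000.
(This is only a lower bound; the true E[α(G)] may be larger.)

E[α(G)] ≥ 1777/10 ≈ 177.7000.


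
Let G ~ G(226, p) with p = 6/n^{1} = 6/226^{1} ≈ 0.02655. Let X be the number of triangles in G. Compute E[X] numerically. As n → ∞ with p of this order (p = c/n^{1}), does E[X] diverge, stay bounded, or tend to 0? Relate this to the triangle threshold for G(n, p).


Number of potential triangles: C(226, 3) = 1898400.
Each occurs with probability p³ ≈ (0.02655)³ ≈ 1.871235e-05.
By linearity: E[X] = C(226, 3)·p³ ≈ 1898400 · 1.871235e-05 ≈ 35.5235.
Here α = 1, so p = 6/n is exactly at the triangle threshold p ~ 1/n. Asymptotically E[X] → c³/6 = 6³/6 = 36 ≈ 36.0000, a bounded constant. In this regime the triangle count is asymptotically Poisson(c³/6).

E[X] ≈ 35.5235; in regime p = Θ(1/n^{1}) E[X] stays bounded (at the triangle threshold p ~ 1/n).


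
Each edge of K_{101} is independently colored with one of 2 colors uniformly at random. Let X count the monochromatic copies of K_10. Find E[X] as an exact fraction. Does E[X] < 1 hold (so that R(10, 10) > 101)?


E[X] = C(101, 10) · 2^{1 − 45} = 19212541264840 · 2^{−44} = 19212541264840/17592186044416.
As a reduced fraction: E[X] = 2401567658105/2199023255552 ≈ 1.092107.
Is E[X] < 1? NO.
Since E[X] ≥ 1, the first-moment bound is inconclusive at n = 101; it does NOT by itself certify R(10, 10) > 101.

E[X] = 2401567658105/2199023255552 ≈ 1.092107; E[X] ≥ 1; first-moment method inconclusive here.


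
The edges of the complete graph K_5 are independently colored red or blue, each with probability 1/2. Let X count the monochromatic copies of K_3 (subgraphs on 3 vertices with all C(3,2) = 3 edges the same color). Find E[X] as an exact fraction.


Let X = Σ_S X_S over the C(5, 3) = 10 subsets S of size 3, where X_S = 1 if the K_3 on S is monochromatic.
For a fixed S, the K_3 on S has C(3, 2) = 3 edges. P[all 3 edges red] = (1/2)^3, and likewise for blue, so P[monochromatic] = 2·(1/2)^3 = 2^{1 − 3} = 1/4.
Summing: E[X] = C(5, 3) · 2^{1 − 3} = 10 · 1/4 = 5/2.
Numerically: E[X] ≈ 2.5000.

E[X] = C(5,3)·2^(1−C(3,2)) = 5/2 ≈ 2.5000.


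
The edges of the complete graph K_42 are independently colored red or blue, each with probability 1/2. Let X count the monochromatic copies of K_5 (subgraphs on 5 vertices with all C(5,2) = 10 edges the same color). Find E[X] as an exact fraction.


Let X = Σ_S X_S over the C(42, 5) = 850668 subsets S of size 5, where X_S = 1 if the K_5 on S is monochromatic.
For a fixed S, the K_5 on S has C(5, 2) = 10 edges. P[all 10 edges red] = (1/2)^10, and likewise for blue, so P[monochromatic] = 2·(1/2)^10 = 2^{1 − 10} = 1/512.
By linearity: E[X] = C(42, 5) · 2^{1 − 10} = 850668 · 1/512 = 212667/128.
Numerically: E[X] ≈ 1661.461.

E[X] = C(42,5)·2^(1−C(5,2)) = 212667/128 ≈ 1661.461.


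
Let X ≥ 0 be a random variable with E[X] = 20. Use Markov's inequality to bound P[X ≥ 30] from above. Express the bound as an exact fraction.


μ = E[X] = 20, a = 30.
Markov: P[X ≥ 30] ≤ μ/a = (20)/30 = 2/3.
Numerically: ≈ 0.667.
(Since a = 30 > μ = 20.000, the bound 2/3 is < 1 and informative.)

P[X ≥ 30] ≤ 2/3 ≈ 0.667.


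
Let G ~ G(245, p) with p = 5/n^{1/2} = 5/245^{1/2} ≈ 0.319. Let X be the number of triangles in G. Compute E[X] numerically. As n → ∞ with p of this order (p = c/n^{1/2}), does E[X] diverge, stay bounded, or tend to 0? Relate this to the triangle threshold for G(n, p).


Number of potential triangles: C(245, 3) = 2421090.
Each occurs with probability p³ ≈ (0.319)³ ≈ 3.25957e-02.
By linearity: E[X] = C(245, 3)·p³ ≈ 2421090 · 3.25957e-02 ≈ 78917.228.
Since α = 1/2 < 1, p = c/n^{1/2} ≫ 1/n is above the triangle threshold p ~ 1/n. Asymptotically E[X] ~ (c³/6)·n^{3(1−α)} = (5³/6)·n^{1.5} → ∞; triangles are abundant w.h.p.

E[X] ≈ 78917.228; in regime p = Θ(1/n^{1/2}) E[X] diverges (above the triangle threshold p ~ 1/n).


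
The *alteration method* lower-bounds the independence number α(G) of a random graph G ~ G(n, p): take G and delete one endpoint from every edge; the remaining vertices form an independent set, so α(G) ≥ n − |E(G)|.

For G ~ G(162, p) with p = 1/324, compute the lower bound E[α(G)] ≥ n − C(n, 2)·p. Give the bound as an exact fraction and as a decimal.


E[|E(G)|] = C(162, 2)·p = 13041 · (1/324) = 161/4.
E[α(G)] ≥ n − E[|E(G)|] = 162 − 161/4 = 487/4.
Numerically: ≈ 121.75000.
(This is only a lower bound; the true E[α(G)] may be larger.)

E[α(G)] ≥ 487/4 ≈ 121.75000.


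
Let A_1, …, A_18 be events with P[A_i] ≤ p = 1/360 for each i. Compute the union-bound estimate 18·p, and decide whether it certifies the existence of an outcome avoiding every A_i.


Union bound: P[∪_{i=1}^{18} A_i] ≤ Σ_i P[A_i] ≤ 18·p = 18·(1/360) = 1/20.
Numerically: 1/20 ≈ 0.050000.
Is 1/20 < 1? YES.
Since P[∪ A_i] ≤ 1/20 < 1, the complement has P[∩ A_i^c] ≥ 1 − 1/20 = 19/20 > 0, so some outcome avoids every A_i.

18·p = 1/20 ≈ 0.050000; existence CERTIFIED by the union bound.


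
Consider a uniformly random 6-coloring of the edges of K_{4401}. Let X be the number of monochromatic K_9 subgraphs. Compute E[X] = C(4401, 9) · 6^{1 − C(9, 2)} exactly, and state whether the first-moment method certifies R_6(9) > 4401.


E[X] = C(4401, 9) · 6^{1 − 36} = 1692951372410676096134752050 · 6^{−35} = 1692951372410676096134752050/1719070799748422591028658176.
As a reduced fraction: E[X] = 282158562068446016022458675/286511799958070431838109696 ≈ 0.98481.
Is E[X] < 1? YES.
Since E[X] < 1, there exists a 6-coloring of K_{4401} with no monochromatic K_9; hence R_6(9) > 4401.

E[X] = 282158562068446016022458675/286511799958070431838109696 ≈ 0.98481; E[X] < 1, so R_6(9) > 4401.


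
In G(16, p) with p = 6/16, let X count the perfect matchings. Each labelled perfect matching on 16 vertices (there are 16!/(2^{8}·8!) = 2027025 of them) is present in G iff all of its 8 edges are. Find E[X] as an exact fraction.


K_16 has 16!/(2^{8}·8!) = 2027025 labelled perfect matchings.
For each such perfect matching H, let X_H = 1 if all 8 edges of H are present in G. Then P[X_H = 1] = p^{8} = (3/8)^{8} = 6561/16777216.
By linearity: E[X] = Σ_H E[X_H] = 2027025 · p^{8} = 2027025 · 6561/16777216 = 13299311025/16777216.
Numerically: E[X] ≈ 792.7.

E[X] = 2027025 · (3/8)^{8} = 13299311025/16777216 ≈ 792.7.


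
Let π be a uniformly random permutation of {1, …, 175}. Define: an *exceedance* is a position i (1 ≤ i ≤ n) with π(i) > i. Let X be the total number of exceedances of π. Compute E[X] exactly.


Write X = Σ_{i=1}^{175} X_i, where X_i = 1_{π(i) > i}.
For each fixed i, π(i) is uniform over {1, …, 175} (marginal of a uniform permutation), so P[π(i) > i] = (n − i)/n. Summing: Σ_{i=1}^{175} (n − i)/n = (0 + 1 + … + 174)/175 = 175(175 − 1)/(2·175) = (175 − 1)/2.
Hence E[X] = Σ_{i=1}^{175} (175 − i)/175 = 87 ≈ 87.00000.

E[X] = 87 = 87.00000.


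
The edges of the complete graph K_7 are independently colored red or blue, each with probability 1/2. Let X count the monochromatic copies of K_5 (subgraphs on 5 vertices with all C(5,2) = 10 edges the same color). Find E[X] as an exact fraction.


Let X = Σ_S X_S over the C(7, 5) = 21 subsets S of size 5, where X_S = 1 if the K_5 on S is monochromatic.
For a fixed S, the K_5 on S has C(5, 2) = 10 edges. P[all 10 edges red] = (1/2)^10, and likewise for blue, so P[monochromatic] = 2·(1/2)^10 = 2^{1 − 10} = 1/512.
By linearity of expectation: E[X] = C(7, 5) · 2^{1 − 10} = 21 · 1/512 = 21/512.
Numerically: E[X] ≈ 0.041.

E[X] = C(7,5)·2^(1−C(5,2)) = 21/512 ≈ 0.041.


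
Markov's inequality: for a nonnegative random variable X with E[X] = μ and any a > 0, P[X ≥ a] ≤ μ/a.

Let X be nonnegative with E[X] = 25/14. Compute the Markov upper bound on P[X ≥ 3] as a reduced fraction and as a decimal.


μ = E[X] = 25/14, a = 3.
Markov: P[X ≥ 3] ≤ μ/a = (25/14)/3 = 25/42.
Numerically: ≈ 0.595.
(Since a = 3 > μ = 1.786, the bound 25/42 is < 1 and informative.)

P[X ≥ 3] ≤ 25/42 ≈ 0.595.


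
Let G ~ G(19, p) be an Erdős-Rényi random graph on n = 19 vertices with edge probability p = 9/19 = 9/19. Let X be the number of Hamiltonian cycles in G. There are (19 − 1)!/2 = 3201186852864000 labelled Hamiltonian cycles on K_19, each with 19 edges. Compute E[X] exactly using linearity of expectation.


K_19 has (19 − 1)!/2 = 3201186852864000 labelled Hamiltonian cycles.
For each such Hamiltonian cycle H, let X_H = 1 if all 19 edges of H are present in G. Then P[X_H = 1] = p^{19} = (9/19)^{19} = 1350851717672992089/1978419655660313589123979.
By linearity: E[X] = Σ_H E[X_H] = 3201186852864000 · p^{19} = 3201186852864000 · 1350851717672992089/1978419655660313589123979 = 4324328758783534194876278992896000/1978419655660313589123979.
Numerically: E[X] ≈ 2.18575e+09.

E[X] = 3201186852864000 · (9/19)^{19} = 4324328758783534194876278992896000/1978419655660313589123979 ≈ 2.18575e+09.


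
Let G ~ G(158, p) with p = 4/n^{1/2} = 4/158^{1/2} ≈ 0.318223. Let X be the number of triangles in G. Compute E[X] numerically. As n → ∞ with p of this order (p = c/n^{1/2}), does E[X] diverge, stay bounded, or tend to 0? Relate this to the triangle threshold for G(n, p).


Number of potential triangles: C(158, 3) = 644956.
Each occurs with probability p³ ≈ (0.318223)³ ≈ 3.22251052e-02.
By linearity: E[X] = C(158, 3)·p³ ≈ 644956 · 3.22251052e-02 ≈ 20783.774938.
Since α = 1/2 < 1, p = c/n^{1/2} ≫ 1/n is above the triangle threshold p ~ 1/n. Asymptotically E[X] ~ (c³/6)·n^{3(1−α)} = (4³/6)·n^{1.5} → ∞; triangles are abundant w.h.p.

E[X] ≈ 20783.774938; in regime p = Θ(1/n^{1/2}) E[X] diverges (above the triangle threshold p ~ 1/n).


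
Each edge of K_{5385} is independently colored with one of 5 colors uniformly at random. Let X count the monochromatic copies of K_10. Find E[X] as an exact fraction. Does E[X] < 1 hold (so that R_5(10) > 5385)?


E[X] = C(5385, 10) · 5^{1 − 45} = 5603542957245638044321604098176 · 5^{−44} = 5603542957245638044321604098176/5684341886080801486968994140625.
As a reduced fraction: E[X] = 5603542957245638044321604098176/5684341886080801486968994140625 ≈ 0.986.
Is E[X] < 1? YES.
Since E[X] < 1, there exists a 5-coloring of K_{5385} with no monochromatic K_10; hence R_5(10) > 5385.

E[X] = 5603542957245638044321604098176/5684341886080801486968994140625 ≈ 0.986; E[X] < 1, so R_5(10) > 5385.


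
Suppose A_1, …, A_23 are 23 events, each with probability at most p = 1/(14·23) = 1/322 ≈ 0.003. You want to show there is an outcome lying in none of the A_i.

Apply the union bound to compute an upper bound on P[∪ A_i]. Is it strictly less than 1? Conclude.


Union bound: P[∪_{i=1}^{23} A_i] ≤ Σ_i P[A_i] ≤ 23·p = 23·(1/322) = 1/14.
Numerically: 1/14 ≈ 0.071.
Is 1/14 < 1? YES.
Since P[∪ A_i] ≤ 1/14 < 1, the complement has P[∩ A_i^c] ≥ 1 − 1/14 = 13/14 > 0, so some outcome avoids every A_i.

23·p = 1/14 ≈ 0.071; existence CERTIFIED by the union bound.


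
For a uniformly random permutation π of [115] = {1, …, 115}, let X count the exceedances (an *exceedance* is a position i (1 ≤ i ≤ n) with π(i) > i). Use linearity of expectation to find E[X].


Write X = Σ_{i=1}^{115} X_i, where X_i = 1_{π(i) > i}.
For each fixed i, π(i) is uniform over {1, …, 115} (marginal of a uniform permutation), so P[π(i) > i] = (n − i)/n. Summing: Σ_{i=1}^{115} (n − i)/n = (0 + 1 + … + 114)/115 = 115(115 − 1)/(2·115) = (115 − 1)/2.
Hence E[X] = Σ_{i=1}^{115} (115 − i)/115 = 57 ≈ 57.000.

E[X] = 57 = 57.000.


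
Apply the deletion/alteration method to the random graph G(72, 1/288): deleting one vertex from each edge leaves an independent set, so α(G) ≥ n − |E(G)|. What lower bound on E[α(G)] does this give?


E[|E(G)|] = C(72, 2)·p = 2556 · (1/288) = 71/8.
E[α(G)] ≥ n − E[|E(G)|] = 72 − 71/8 = 505/8.
Numerically: ≈ 63.125000.
(This is only a lower bound; the true E[α(G)] may be larger.)

E[α(G)] ≥ 505/8 ≈ 63.125000.


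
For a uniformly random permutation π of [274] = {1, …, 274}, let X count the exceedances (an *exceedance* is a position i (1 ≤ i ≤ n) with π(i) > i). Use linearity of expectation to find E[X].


Write X = Σ_{i=1}^{274} X_i, where X_i = 1_{π(i) > i}.
For each fixed i, π(i) is uniform over {1, …, 274} (marginal of a uniform permutation), so P[π(i) > i] = (n − i)/n. Summing: Σ_{i=1}^{274} (n − i)/n = (0 + 1 + … + 273)/274 = 274(274 − 1)/(2·274) = (274 − 1)/2.
Hence E[X] = Σ_{i=1}^{274} (274 − i)/274 = 273/2 ≈ 136.5000.

E[X] = 273/2 = 136.5000.


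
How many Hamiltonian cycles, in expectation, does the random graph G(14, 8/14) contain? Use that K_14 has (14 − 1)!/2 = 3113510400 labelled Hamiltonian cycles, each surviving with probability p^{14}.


K_14 has (14 − 1)!/2 = 3113510400 labelled Hamiltonian cycles.
For each such Hamiltonian cycle H, let X_H = 1 if all 14 edges of H are present in G. Then P[X_H = 1] = p^{14} = (4/7)^{14} = 268435456/678223072849.
Summing the indicators: E[X] = Σ_H E[X_H] = 3113510400 · p^{14} = 3113510400 · 268435456/678223072849 = 119396654854963200/96889010407.
Numerically: E[X] ≈ 1.23e+06.

E[X] = 3113510400 · (4/7)^{14} = 119396654854963200/96889010407 ≈ 1.23e+06.


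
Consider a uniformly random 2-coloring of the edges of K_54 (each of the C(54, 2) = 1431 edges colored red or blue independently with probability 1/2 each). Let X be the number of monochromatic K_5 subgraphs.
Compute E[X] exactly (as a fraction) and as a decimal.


Let X = Σ_S X_S over the C(54, 5) = 3162510 subsets S of size 5, where X_S = 1 if the K_5 on S is monochromatic.
For a fixed S, the K_5 on S has C(5, 2) = 10 edges. P[all 10 edges red] = (1/2)^10, and likewise for blue, so P[monochromatic] = 2·(1/2)^10 = 2^{1 − 10} = 1/512.
Summing: E[X] = C(54, 5) · 2^{1 − 10} = 3162510 · 1/512 = 1581255/256.
Numerically: E[X] ≈ 6176.777344.

E[X] = C(54,5)·2^(1−C(5,2)) = 1581255/256 ≈ 6176.777344.


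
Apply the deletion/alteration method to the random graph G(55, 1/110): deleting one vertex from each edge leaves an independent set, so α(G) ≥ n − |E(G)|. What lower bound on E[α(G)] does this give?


E[|E(G)|] = C(55, 2)·p = 1485 · (1/110) = 27/2.
E[α(G)] ≥ n − E[|E(G)|] = 55 − 27/2 = 83/2.
Numerically: ≈ 41.500000.
(This is only a lower bound; the true E[α(G)] may be larger.)

E[α(G)] ≥ 83/2 ≈ 41.500000.


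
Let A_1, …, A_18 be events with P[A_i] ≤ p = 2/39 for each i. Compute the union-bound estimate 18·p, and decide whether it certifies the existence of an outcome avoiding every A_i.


Union bound: P[∪_{i=1}^{18} A_i] ≤ Σ_i P[A_i] ≤ 18·p = 18·(2/39) = 12/13.
Numerically: 12/13 ≈ 0.923.
Is 12/13 < 1? YES.
Since P[∪ A_i] ≤ 12/13 < 1, the complement has P[∩ A_i^c] ≥ 1 − 12/13 = 1/13 > 0, so some outcome avoids every A_i.

18·p = 12/13 ≈ 0.923; existence CERTIFIED by the union bound.


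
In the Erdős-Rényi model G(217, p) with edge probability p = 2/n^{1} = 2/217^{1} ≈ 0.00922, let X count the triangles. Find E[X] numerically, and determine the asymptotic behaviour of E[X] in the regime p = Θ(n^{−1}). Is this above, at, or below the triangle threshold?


Number of potential triangles: C(217, 3) = 1679580.
Each occurs with probability p³ ≈ (0.00922)³ ≈ 7.82908e-07.
By linearity: E[X] = C(217, 3)·p³ ≈ 1679580 · 7.82908e-07 ≈ 1.315.
Here α = 1, so p = 2/n is exactly at the triangle threshold p ~ 1/n. Asymptotically E[X] → c³/6 = 2³/6 = 4/3 ≈ 1.333, a bounded constant. In this regime the triangle count is asymptotically Poisson(c³/6).

E[X] ≈ 1.315; in regime p = Θ(1/n^{1}) E[X] stays bounded (at the triangle threshold p ~ 1/n).


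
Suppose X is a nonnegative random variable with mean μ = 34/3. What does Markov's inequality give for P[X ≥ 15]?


μ = E[X] = 34/3, a = 15.
Markov: P[X ≥ 15] ≤ μ/a = (34/3)/15 = 34/45.
Numerically: ≈ 0.7556.
(Since a = 15 > μ = 11.3333, the bound 34/45 is < 1 and informative.)

P[X ≥ 15] ≤ 34/45 ≈ 0.7556.


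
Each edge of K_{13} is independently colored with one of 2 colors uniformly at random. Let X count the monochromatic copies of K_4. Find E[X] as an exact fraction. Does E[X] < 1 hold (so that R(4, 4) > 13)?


E[X] = C(13, 4) · 2^{1 − 6} = 715 · 2^{−5} = 715/32.
As a reduced fraction: E[X] = 715/32 ≈ 22.3438.
Is E[X] < 1? NO.
Since E[X] ≥ 1, the first-moment bound is inconclusive at n = 13; it does NOT by itself certify R(4, 4) > 13.

E[X] = 715/32 ≈ 22.3438; E[X] ≥ 1; first-moment method inconclusive here.


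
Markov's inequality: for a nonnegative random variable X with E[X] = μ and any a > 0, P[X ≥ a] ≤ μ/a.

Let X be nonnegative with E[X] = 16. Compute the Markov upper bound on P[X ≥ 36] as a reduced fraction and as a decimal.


μ = E[X] = 16, a = 36.
Markov: P[X ≥ 36] ≤ μ/a = (16)/36 = 4/9.
Numerically: ≈ 0.44444.
(Since a = 36 > μ = 16.00000, the bound 4/9 is < 1 and informative.)

P[X ≥ 36] ≤ 4/9 ≈ 0.44444.


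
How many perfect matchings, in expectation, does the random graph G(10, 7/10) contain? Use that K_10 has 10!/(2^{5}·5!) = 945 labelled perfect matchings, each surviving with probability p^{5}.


K_10 has 10!/(2^{5}·5!) = 945 labelled perfect matchings.
For each such perfect matching H, let X_H = 1 if all 5 edges of H are present in G. Then P[X_H = 1] = p^{5} = (7/10)^{5} = 16807/100000.
Summing the indicators: E[X] = Σ_H E[X_H] = 945 · p^{5} = 945 · 16807/100000 = 3176523/20000.
Numerically: E[X] ≈ 159.

E[X] = 945 · (7/10)^{5} = 3176523/20000 ≈ 159.


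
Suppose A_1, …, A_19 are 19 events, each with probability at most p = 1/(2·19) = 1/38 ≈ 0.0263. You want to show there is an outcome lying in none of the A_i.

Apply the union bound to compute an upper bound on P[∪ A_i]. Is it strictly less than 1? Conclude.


Union bound: P[∪_{i=1}^{19} A_i] ≤ Σ_i P[A_i] ≤ 19·p = 19·(1/38) = 1/2.
Numerically: 1/2 ≈ 0.5000.
Is 1/2 < 1? YES.
Since P[∪ A_i] ≤ 1/2 < 1, the complement has P[∩ A_i^c] ≥ 1 − 1/2 = 1/2 > 0, so some outcome avoids every A_i.

19·p = 1/2 ≈ 0.5000; existence CERTIFIED by the union bound.


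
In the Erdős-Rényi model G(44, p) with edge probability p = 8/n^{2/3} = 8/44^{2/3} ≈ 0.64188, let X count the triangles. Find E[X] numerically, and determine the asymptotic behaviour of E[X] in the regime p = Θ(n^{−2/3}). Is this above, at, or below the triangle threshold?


Number of potential triangles: C(44, 3) = 13244.
Each occurs with probability p³ ≈ (0.64188)³ ≈ 2.6446281e-01.
By linearity: E[X] = C(44, 3)·p³ ≈ 13244 · 2.6446281e-01 ≈ 3502.54545.
Since α = 2/3 < 1, p = c/n^{2/3} ≫ 1/n is above the triangle threshold p ~ 1/n. Asymptotically E[X] ~ (c³/6)·n^{3(1−α)} = (8³/6)·n^{1} → ∞; triangles are abundant w.h.p.

E[X] ≈ 3502.54545; in regime p = Θ(1/n^{2/3}) E[X] diverges (above the triangle threshold p ~ 1/n).


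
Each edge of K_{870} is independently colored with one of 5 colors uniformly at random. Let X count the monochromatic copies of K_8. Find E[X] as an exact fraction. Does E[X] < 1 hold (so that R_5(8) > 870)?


E[X] = C(870, 8) · 5^{1 − 28} = 7881626782940464620 · 5^{−27} = 7881626782940464620/7450580596923828125.
As a reduced fraction: E[X] = 1576325356588092924/1490116119384765625 ≈ 1.0579.
Is E[X] < 1? NO.
Since E[X] ≥ 1, the first-moment bound is inconclusive at n = 870; it does NOT by itself certify R_5(8) > 870.

E[X] = 1576325356588092924/1490116119384765625 ≈ 1.0579; E[X] ≥ 1; first-moment method inconclusive here.


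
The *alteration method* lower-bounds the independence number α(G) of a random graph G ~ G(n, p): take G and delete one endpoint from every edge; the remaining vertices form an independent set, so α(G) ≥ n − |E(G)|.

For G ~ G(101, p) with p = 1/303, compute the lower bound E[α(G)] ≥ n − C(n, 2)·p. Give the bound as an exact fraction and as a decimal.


E[|E(G)|] = C(101, 2)·p = 5050 · (1/303) = 50/3.
E[α(G)] ≥ n − E[|E(G)|] = 101 − 50/3 = 253/3.
Numerically: ≈ 84.33333.
(This is only a lower bound; the true E[α(G)] may be larger.)

E[α(G)] ≥ 253/3 ≈ 84.33333.


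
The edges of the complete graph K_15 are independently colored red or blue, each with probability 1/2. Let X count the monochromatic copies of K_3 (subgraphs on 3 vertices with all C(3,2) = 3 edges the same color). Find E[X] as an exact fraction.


Let X = Σ_S X_S over the C(15, 3) = 455 subsets S of size 3, where X_S = 1 if the K_3 on S is monochromatic.
For a fixed S, the K_3 on S has C(3, 2) = 3 edges. P[all 3 edges red] = (1/2)^3, and likewise for blue, so P[monochromatic] = 2·(1/2)^3 = 2^{1 − 3} = 1/4.
Summing: E[X] = C(15, 3) · 2^{1 − 3} = 455 · 1/4 = 455/4.
Numerically: E[X] ≈ 113.7500.

E[X] = C(15,3)·2^(1−C(3,2)) = 455/4 ≈ 113.7500.


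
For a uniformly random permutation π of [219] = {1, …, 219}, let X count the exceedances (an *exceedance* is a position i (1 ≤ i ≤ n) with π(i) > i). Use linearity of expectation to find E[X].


Write X = Σ_{i=1}^{219} X_i, where X_i = 1_{π(i) > i}.
For each fixed i, π(i) is uniform over {1, …, 219} (marginal of a uniform permutation), so P[π(i) > i] = (n − i)/n. Summing: Σ_{i=1}^{219} (n − i)/n = (0 + 1 + … + 218)/219 = 219(219 − 1)/(2·219) = (219 − 1)/2.
Hence E[X] = Σ_{i=1}^{219} (219 − i)/219 = 109 ≈ 109.0000.

E[X] = 109 = 109.0000.


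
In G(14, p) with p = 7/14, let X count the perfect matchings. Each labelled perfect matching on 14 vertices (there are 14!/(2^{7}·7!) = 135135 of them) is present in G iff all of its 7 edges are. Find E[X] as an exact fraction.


K_14 has 14!/(2^{7}·7!) = 135135 labelled perfect matchings.
For each such perfect matching H, let X_H = 1 if all 7 edges of H are present in G. Then P[X_H = 1] = p^{7} = (1/2)^{7} = 1/128.
By linearity: E[X] = Σ_H E[X_H] = 135135 · p^{7} = 135135 · 1/128 = 135135/128.
Numerically: E[X] ≈ 1055.74.

E[X] = 135135 · (1/2)^{7} = 135135/128 ≈ 1055.74.


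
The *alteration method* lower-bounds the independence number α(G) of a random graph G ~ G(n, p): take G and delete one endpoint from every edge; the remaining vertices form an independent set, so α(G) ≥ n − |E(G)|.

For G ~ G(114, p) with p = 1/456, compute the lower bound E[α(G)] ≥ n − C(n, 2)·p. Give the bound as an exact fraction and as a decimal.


E[|E(G)|] = C(114, 2)·p = 6441 · (1/456) = 113/8.
E[α(G)] ≥ n − E[|E(G)|] = 114 − 113/8 = 799/8.
Numerically: ≈ 99.875000.
(This is only a lower bound; the true E[α(G)] may be larger.)

E[α(G)] ≥ 799/8 ≈ 99.875000.


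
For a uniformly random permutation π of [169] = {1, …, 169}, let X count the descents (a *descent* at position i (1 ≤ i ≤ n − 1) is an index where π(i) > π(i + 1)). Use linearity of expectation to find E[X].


Write X = Σ X_I over i = 1, …, 168, with X_I the indicator of one descent.
There are 168 indicators.
For each fixed i, the pair (π(i), π(i+1)) is a uniformly random ordered pair of distinct values from {1, …, 169}; by symmetry P[π(i) > π(i+1)] = 1/2.
By linearity: E[X] = 168 · (1/2) = (169 − 1) · (1/2) = 84 ≈ 84.0000.

E[X] = 84 = 84.0000.


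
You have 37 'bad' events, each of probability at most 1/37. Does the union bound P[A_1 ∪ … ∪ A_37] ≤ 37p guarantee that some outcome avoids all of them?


Union bound: P[∪_{i=1}^{37} A_i] ≤ Σ_i P[A_i] ≤ 37·p = 37·(1/37) = 1.
Numerically: 1 ≈ 1.0000.
Is 1 < 1? NO.
Since the bound 1 is ≥ 1, the union bound is uninformative here; it does NOT by itself certify existence.

37·p = 1 ≈ 1.0000; existence NOT certified by the union bound.


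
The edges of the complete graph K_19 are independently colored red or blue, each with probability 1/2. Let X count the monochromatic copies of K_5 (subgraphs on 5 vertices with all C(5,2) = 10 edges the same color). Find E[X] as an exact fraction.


Let X = Σ_S X_S over the C(19, 5) = 11628 subsets S of size 5, where X_S = 1 if the K_5 on S is monochromatic.
For a fixed S, the K_5 on S has C(5, 2) = 10 edges. P[all 10 edges red] = (1/2)^10, and likewise for blue, so P[monochromatic] = 2·(1/2)^10 = 2^{1 − 10} = 1/512.
By linearity: E[X] = C(19, 5) · 2^{1 − 10} = 11628 · 1/512 = 2907/128.
Numerically: E[X] ≈ 22.710938.

E[X] = C(19,5)·2^(1−C(5,2)) = 2907/128 ≈ 22.710938.


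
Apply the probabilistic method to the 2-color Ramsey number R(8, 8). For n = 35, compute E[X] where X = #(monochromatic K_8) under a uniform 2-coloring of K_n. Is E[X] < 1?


E[X] = C(35, 8) · 2^{1 − 28} = 23535820 · 2^{−27} = 23535820/134217728.
As a reduced fraction: E[X] = 5883955/33554432 ≈ 0.1754.
Is E[X] < 1? YES.
Since E[X] < 1, there exists a 2-coloring of K_{35} with no monochromatic K_8; hence R(8, 8) > 35.

E[X] = 5883955/33554432 ≈ 0.1754; E[X] < 1, so R(8, 8) > 35.


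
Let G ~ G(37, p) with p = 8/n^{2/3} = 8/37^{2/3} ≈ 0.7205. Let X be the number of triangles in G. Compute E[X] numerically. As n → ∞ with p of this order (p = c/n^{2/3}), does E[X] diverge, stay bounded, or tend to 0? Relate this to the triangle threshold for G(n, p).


Number of potential triangles: C(37, 3) = 7770.
Each occurs with probability p³ ≈ (0.7205)³ ≈ 3.739956e-01.
By linearity: E[X] = C(37, 3)·p³ ≈ 7770 · 3.739956e-01 ≈ 2905.9459.
Since α = 2/3 < 1, p = c/n^{2/3} ≫ 1/n is above the triangle threshold p ~ 1/n. Asymptotically E[X] ~ (c³/6)·n^{3(1−α)} = (8³/6)·n^{1} → ∞; triangles are abundant w.h.p.

E[X] ≈ 2905.9459; in regime p = Θ(1/n^{2/3}) E[X] diverges (above the triangle threshold p ~ 1/n).
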